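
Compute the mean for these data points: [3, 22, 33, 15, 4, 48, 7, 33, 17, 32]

21.4

Step 1: Sum all values: 3 + 22 + 33 + 15 + 4 + 48 + 7 + 33 + 17 + 32 = 214
Step 2: Count the number of values: n = 10
Step 3: Mean = sum / n = 214 / 10 = 21.4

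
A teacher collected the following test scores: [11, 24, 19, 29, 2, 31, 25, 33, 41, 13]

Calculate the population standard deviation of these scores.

11.0887

Step 1: Compute the mean: 22.8
Step 2: Sum of squared deviations from the mean: 1229.6
Step 3: Population variance = 1229.6 / 10 = 122.96
Step 4: Standard deviation = sqrt(122.96) = 11.0887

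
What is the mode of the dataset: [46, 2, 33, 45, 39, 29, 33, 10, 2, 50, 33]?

33

Step 1: Count the frequency of each value:
  2: appears 2 time(s)
  10: appears 1 time(s)
  29: appears 1 time(s)
  33: appears 3 time(s)
  39: appears 1 time(s)
  45: appears 1 time(s)
  46: appears 1 time(s)
  50: appears 1 time(s)
Step 2: The value 33 appears most frequently (3 times).
Step 3: Mode = 33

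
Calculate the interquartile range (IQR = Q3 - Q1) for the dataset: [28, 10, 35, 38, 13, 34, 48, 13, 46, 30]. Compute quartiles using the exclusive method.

27

Step 1: Sort the data: [10, 13, 13, 28, 30, 34, 35, 38, 46, 48]
Step 2: n = 10
Step 3: Using the exclusive quartile method:
  Q1 = 13
  Q2 (median) = 32
  Q3 = 40
  IQR = Q3 - Q1 = 40 - 13 = 27
Step 4: IQR = 27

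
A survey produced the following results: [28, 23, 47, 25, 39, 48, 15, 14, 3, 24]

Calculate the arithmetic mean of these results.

26.6

Step 1: Sum all values: 28 + 23 + 47 + 25 + 39 + 48 + 15 + 14 + 3 + 24 = 266
Step 2: Count the number of values: n = 10
Step 3: Mean = sum / n = 266 / 10 = 26.6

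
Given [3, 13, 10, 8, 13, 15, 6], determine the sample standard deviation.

4.3095

Step 1: Compute the mean: 9.7143
Step 2: Sum of squared deviations from the mean: 111.4286
Step 3: Sample variance = 111.4286 / 6 = 18.5714
Step 4: Standard deviation = sqrt(18.5714) = 4.3095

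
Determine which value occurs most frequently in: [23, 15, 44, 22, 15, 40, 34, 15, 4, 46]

15

Step 1: Count the frequency of each value:
  4: appears 1 time(s)
  15: appears 3 time(s)
  22: appears 1 time(s)
  23: appears 1 time(s)
  34: appears 1 time(s)
  40: appears 1 time(s)
  44: appears 1 time(s)
  46: appears 1 time(s)
Step 2: The value 15 appears most frequently (3 times).
Step 3: Mode = 15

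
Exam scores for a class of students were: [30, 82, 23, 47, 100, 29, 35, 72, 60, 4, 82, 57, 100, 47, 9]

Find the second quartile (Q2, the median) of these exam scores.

47

Step 1: Sort the data: [4, 9, 23, 29, 30, 35, 47, 47, 57, 60, 72, 82, 82, 100, 100]
Step 2: n = 15
Step 3: Q2 is the median. Since n is odd, it is the middle value at position 8: 47
Step 4: Q2 = 47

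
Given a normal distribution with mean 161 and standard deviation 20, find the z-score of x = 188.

1.35

Step 1: Recall the z-score formula: z = (x - mu) / sigma
Step 2: Substitute values: z = (188 - 161) / 20
Step 3: z = 27 / 20 = 1.35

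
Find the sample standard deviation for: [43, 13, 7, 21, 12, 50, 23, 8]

16.1638

Step 1: Compute the mean: 22.125
Step 2: Sum of squared deviations from the mean: 1828.875
Step 3: Sample variance = 1828.875 / 7 = 261.2679
Step 4: Standard deviation = sqrt(261.2679) = 16.1638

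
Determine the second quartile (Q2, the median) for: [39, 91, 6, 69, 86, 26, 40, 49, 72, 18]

44.5

Step 1: Sort the data: [6, 18, 26, 39, 40, 49, 69, 72, 86, 91]
Step 2: n = 10
Step 3: Q2 is the median. Since n is even, it is the average of the values at positions 5 and 6:
  Q2 = (40 + 49) / 2 = 44.5
Step 4: Q2 = 44.5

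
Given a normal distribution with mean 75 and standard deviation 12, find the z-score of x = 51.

-2

Step 1: Recall the z-score formula: z = (x - mu) / sigma
Step 2: Substitute values: z = (51 - 75) / 12
Step 3: z = -24 / 12 = -2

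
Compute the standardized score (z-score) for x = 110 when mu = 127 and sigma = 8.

-2.125

Step 1: Recall the z-score formula: z = (x - mu) / sigma
Step 2: Substitute values: z = (110 - 127) / 8
Step 3: z = -17 / 8 = -2.125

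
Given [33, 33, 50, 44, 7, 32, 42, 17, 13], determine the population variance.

194.321

Step 1: Compute the mean: (33 + 33 + 50 + 44 + 7 + 32 + 42 + 17 + 13) / 9 = 30.1111
Step 2: Compute squared deviations from the mean:
  (33 - 30.1111)^2 = 8.3457
  (33 - 30.1111)^2 = 8.3457
  (50 - 30.1111)^2 = 395.5679
  (44 - 30.1111)^2 = 192.9012
  (7 - 30.1111)^2 = 534.1235
  (32 - 30.1111)^2 = 3.5679
  (42 - 30.1111)^2 = 141.3457
  (17 - 30.1111)^2 = 171.9012
  (13 - 30.1111)^2 = 292.7901
Step 3: Sum of squared deviations = 1748.8889
Step 4: Population variance = 1748.8889 / 9 = 194.321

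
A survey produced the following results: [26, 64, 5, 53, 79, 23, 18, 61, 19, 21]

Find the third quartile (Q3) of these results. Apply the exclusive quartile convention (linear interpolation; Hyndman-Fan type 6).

61.75

Step 1: Sort the data: [5, 18, 19, 21, 23, 26, 53, 61, 64, 79]
Step 2: n = 10
Step 3: Using the exclusive quartile method:
  Q1 = 18.75
  Q2 (median) = 24.5
  Q3 = 61.75
  IQR = Q3 - Q1 = 61.75 - 18.75 = 43
Step 4: Q3 = 61.75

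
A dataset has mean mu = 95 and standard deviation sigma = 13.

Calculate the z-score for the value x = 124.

2.2308

Step 1: Recall the z-score formula: z = (x - mu) / sigma
Step 2: Substitute values: z = (124 - 95) / 13
Step 3: z = 29 / 13 = 2.2308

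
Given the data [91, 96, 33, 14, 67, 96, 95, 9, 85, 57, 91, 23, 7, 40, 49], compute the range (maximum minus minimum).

89

Step 1: Identify the maximum value: max = 96
Step 2: Identify the minimum value: min = 7
Step 3: Range = max - min = 96 - 7 = 89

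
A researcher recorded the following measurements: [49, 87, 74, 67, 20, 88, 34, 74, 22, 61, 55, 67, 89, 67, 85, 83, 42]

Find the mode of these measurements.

67

Step 1: Count the frequency of each value:
  20: appears 1 time(s)
  22: appears 1 time(s)
  34: appears 1 time(s)
  42: appears 1 time(s)
  49: appears 1 time(s)
  55: appears 1 time(s)
  61: appears 1 time(s)
  67: appears 3 time(s)
  74: appears 2 time(s)
  83: appears 1 time(s)
  85: appears 1 time(s)
  87: appears 1 time(s)
  88: appears 1 time(s)
  89: appears 1 time(s)
Step 2: The value 67 appears most frequently (3 times).
Step 3: Mode = 67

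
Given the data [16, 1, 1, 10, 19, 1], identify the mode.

1

Step 1: Count the frequency of each value:
  1: appears 3 time(s)
  10: appears 1 time(s)
  16: appears 1 time(s)
  19: appears 1 time(s)
Step 2: The value 1 appears most frequently (3 times).
Step 3: Mode = 1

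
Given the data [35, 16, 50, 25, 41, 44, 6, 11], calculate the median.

30

Step 1: Sort the data in ascending order: [6, 11, 16, 25, 35, 41, 44, 50]
Step 2: The number of values is n = 8.
Step 3: Since n is even, the median is the average of positions 4 and 5:
  Median = (25 + 35) / 2 = 30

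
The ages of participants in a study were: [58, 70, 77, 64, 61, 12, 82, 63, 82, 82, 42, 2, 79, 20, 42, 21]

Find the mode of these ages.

82

Step 1: Count the frequency of each value:
  2: appears 1 time(s)
  12: appears 1 time(s)
  20: appears 1 time(s)
  21: appears 1 time(s)
  42: appears 2 time(s)
  58: appears 1 time(s)
  61: appears 1 time(s)
  63: appears 1 time(s)
  64: appears 1 time(s)
  70: appears 1 time(s)
  77: appears 1 time(s)
  79: appears 1 time(s)
  82: appears 3 time(s)
Step 2: The value 82 appears most frequently (3 times).
Step 3: Mode = 82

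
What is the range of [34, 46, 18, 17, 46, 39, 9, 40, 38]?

37

Step 1: Identify the maximum value: max = 46
Step 2: Identify the minimum value: min = 9
Step 3: Range = max - min = 46 - 9 = 37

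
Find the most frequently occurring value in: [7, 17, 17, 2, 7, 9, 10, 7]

7

Step 1: Count the frequency of each value:
  2: appears 1 time(s)
  7: appears 3 time(s)
  9: appears 1 time(s)
  10: appears 1 time(s)
  17: appears 2 time(s)
Step 2: The value 7 appears most frequently (3 times).
Step 3: Mode = 7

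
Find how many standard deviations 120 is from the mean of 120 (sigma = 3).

0

Step 1: Recall the z-score formula: z = (x - mu) / sigma
Step 2: Substitute values: z = (120 - 120) / 3
Step 3: z = 0 / 3 = 0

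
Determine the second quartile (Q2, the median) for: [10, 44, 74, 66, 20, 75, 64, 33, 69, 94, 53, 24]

58.5

Step 1: Sort the data: [10, 20, 24, 33, 44, 53, 64, 66, 69, 74, 75, 94]
Step 2: n = 12
Step 3: Q2 is the median. Since n is even, it is the average of the values at positions 6 and 7:
  Q2 = (53 + 64) / 2 = 58.5
Step 4: Q2 = 58.5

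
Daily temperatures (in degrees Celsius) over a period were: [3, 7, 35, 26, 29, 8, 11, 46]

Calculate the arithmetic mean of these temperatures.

20.625

Step 1: Sum all values: 3 + 7 + 35 + 26 + 29 + 8 + 11 + 46 = 165
Step 2: Count the number of values: n = 8
Step 3: Mean = sum / n = 165 / 8 = 20.625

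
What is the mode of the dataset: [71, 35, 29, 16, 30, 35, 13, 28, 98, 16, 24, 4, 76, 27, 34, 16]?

16

Step 1: Count the frequency of each value:
  4: appears 1 time(s)
  13: appears 1 time(s)
  16: appears 3 time(s)
  24: appears 1 time(s)
  27: appears 1 time(s)
  28: appears 1 time(s)
  29: appears 1 time(s)
  30: appears 1 time(s)
  34: appears 1 time(s)
  35: appears 2 time(s)
  71: appears 1 time(s)
  76: appears 1 time(s)
  98: appears 1 time(s)
Step 2: The value 16 appears most frequently (3 times).
Step 3: Mode = 16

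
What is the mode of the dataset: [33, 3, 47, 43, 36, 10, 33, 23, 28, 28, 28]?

28

Step 1: Count the frequency of each value:
  3: appears 1 time(s)
  10: appears 1 time(s)
  23: appears 1 time(s)
  28: appears 3 time(s)
  33: appears 2 time(s)
  36: appears 1 time(s)
  43: appears 1 time(s)
  47: appears 1 time(s)
Step 2: The value 28 appears most frequently (3 times).
Step 3: Mode = 28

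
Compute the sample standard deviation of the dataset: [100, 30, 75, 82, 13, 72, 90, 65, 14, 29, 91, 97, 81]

31.7112

Step 1: Compute the mean: 64.5385
Step 2: Sum of squared deviations from the mean: 12067.2308
Step 3: Sample variance = 12067.2308 / 12 = 1005.6026
Step 4: Standard deviation = sqrt(1005.6026) = 31.7112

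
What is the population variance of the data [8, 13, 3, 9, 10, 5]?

10.6667

Step 1: Compute the mean: (8 + 13 + 3 + 9 + 10 + 5) / 6 = 8
Step 2: Compute squared deviations from the mean:
  (8 - 8)^2 = 0
  (13 - 8)^2 = 25
  (3 - 8)^2 = 25
  (9 - 8)^2 = 1
  (10 - 8)^2 = 4
  (5 - 8)^2 = 9
Step 3: Sum of squared deviations = 64
Step 4: Population variance = 64 / 6 = 10.6667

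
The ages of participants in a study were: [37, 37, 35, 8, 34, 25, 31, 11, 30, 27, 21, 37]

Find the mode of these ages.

37

Step 1: Count the frequency of each value:
  8: appears 1 time(s)
  11: appears 1 time(s)
  21: appears 1 time(s)
  25: appears 1 time(s)
  27: appears 1 time(s)
  30: appears 1 time(s)
  31: appears 1 time(s)
  34: appears 1 time(s)
  35: appears 1 time(s)
  37: appears 3 time(s)
Step 2: The value 37 appears most frequently (3 times).
Step 3: Mode = 37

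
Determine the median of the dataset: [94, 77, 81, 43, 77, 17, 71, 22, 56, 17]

63.5

Step 1: Sort the data in ascending order: [17, 17, 22, 43, 56, 71, 77, 77, 81, 94]
Step 2: The number of values is n = 10.
Step 3: Since n is even, the median is the average of positions 5 and 6:
  Median = (56 + 71) / 2 = 63.5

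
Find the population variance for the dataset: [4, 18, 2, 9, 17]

42.8

Step 1: Compute the mean: (4 + 18 + 2 + 9 + 17) / 5 = 10
Step 2: Compute squared deviations from the mean:
  (4 - 10)^2 = 36
  (18 - 10)^2 = 64
  (2 - 10)^2 = 64
  (9 - 10)^2 = 1
  (17 - 10)^2 = 49
Step 3: Sum of squared deviations = 214
Step 4: Population variance = 214 / 5 = 42.8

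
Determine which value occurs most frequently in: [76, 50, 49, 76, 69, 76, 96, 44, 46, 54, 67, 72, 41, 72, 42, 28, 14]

76

Step 1: Count the frequency of each value:
  14: appears 1 time(s)
  28: appears 1 time(s)
  41: appears 1 time(s)
  42: appears 1 time(s)
  44: appears 1 time(s)
  46: appears 1 time(s)
  49: appears 1 time(s)
  50: appears 1 time(s)
  54: appears 1 time(s)
  67: appears 1 time(s)
  69: appears 1 time(s)
  72: appears 2 time(s)
  76: appears 3 time(s)
  96: appears 1 time(s)
Step 2: The value 76 appears most frequently (3 times).
Step 3: Mode = 76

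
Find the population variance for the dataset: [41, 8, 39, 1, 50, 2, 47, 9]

401.2344

Step 1: Compute the mean: (41 + 8 + 39 + 1 + 50 + 2 + 47 + 9) / 8 = 24.625
Step 2: Compute squared deviations from the mean:
  (41 - 24.625)^2 = 268.1406
  (8 - 24.625)^2 = 276.3906
  (39 - 24.625)^2 = 206.6406
  (1 - 24.625)^2 = 558.1406
  (50 - 24.625)^2 = 643.8906
  (2 - 24.625)^2 = 511.8906
  (47 - 24.625)^2 = 500.6406
  (9 - 24.625)^2 = 244.1406
Step 3: Sum of squared deviations = 3209.875
Step 4: Population variance = 3209.875 / 8 = 401.2344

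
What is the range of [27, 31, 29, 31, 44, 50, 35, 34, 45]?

23

Step 1: Identify the maximum value: max = 50
Step 2: Identify the minimum value: min = 27
Step 3: Range = max - min = 50 - 27 = 23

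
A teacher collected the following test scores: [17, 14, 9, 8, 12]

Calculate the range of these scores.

9

Step 1: Identify the maximum value: max = 17
Step 2: Identify the minimum value: min = 8
Step 3: Range = max - min = 17 - 8 = 9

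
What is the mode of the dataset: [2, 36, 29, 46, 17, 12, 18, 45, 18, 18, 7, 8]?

18

Step 1: Count the frequency of each value:
  2: appears 1 time(s)
  7: appears 1 time(s)
  8: appears 1 time(s)
  12: appears 1 time(s)
  17: appears 1 time(s)
  18: appears 3 time(s)
  29: appears 1 time(s)
  36: appears 1 time(s)
  45: appears 1 time(s)
  46: appears 1 time(s)
Step 2: The value 18 appears most frequently (3 times).
Step 3: Mode = 18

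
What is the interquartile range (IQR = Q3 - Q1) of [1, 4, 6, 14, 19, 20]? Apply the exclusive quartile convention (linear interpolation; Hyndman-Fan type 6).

16

Step 1: Sort the data: [1, 4, 6, 14, 19, 20]
Step 2: n = 6
Step 3: Using the exclusive quartile method:
  Q1 = 3.25
  Q2 (median) = 10
  Q3 = 19.25
  IQR = Q3 - Q1 = 19.25 - 3.25 = 16
Step 4: IQR = 16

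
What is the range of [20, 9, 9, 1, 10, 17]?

19

Step 1: Identify the maximum value: max = 20
Step 2: Identify the minimum value: min = 1
Step 3: Range = max - min = 20 - 1 = 19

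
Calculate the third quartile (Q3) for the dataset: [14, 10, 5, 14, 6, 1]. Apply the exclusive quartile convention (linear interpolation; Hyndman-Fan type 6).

14

Step 1: Sort the data: [1, 5, 6, 10, 14, 14]
Step 2: n = 6
Step 3: Using the exclusive quartile method:
  Q1 = 4
  Q2 (median) = 8
  Q3 = 14
  IQR = Q3 - Q1 = 14 - 4 = 10
Step 4: Q3 = 14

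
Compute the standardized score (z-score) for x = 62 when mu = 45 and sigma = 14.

1.2143

Step 1: Recall the z-score formula: z = (x - mu) / sigma
Step 2: Substitute values: z = (62 - 45) / 14
Step 3: z = 17 / 14 = 1.2143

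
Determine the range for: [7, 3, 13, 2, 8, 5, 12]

11

Step 1: Identify the maximum value: max = 13
Step 2: Identify the minimum value: min = 2
Step 3: Range = max - min = 13 - 2 = 11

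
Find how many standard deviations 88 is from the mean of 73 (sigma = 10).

1.5

Step 1: Recall the z-score formula: z = (x - mu) / sigma
Step 2: Substitute values: z = (88 - 73) / 10
Step 3: z = 15 / 10 = 1.5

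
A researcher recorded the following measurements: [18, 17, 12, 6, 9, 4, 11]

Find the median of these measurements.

11

Step 1: Sort the data in ascending order: [4, 6, 9, 11, 12, 17, 18]
Step 2: The number of values is n = 7.
Step 3: Since n is odd, the median is the middle value at position 4: 11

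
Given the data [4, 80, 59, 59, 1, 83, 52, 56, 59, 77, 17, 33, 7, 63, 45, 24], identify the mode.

59

Step 1: Count the frequency of each value:
  1: appears 1 time(s)
  4: appears 1 time(s)
  7: appears 1 time(s)
  17: appears 1 time(s)
  24: appears 1 time(s)
  33: appears 1 time(s)
  45: appears 1 time(s)
  52: appears 1 time(s)
  56: appears 1 time(s)
  59: appears 3 time(s)
  63: appears 1 time(s)
  77: appears 1 time(s)
  80: appears 1 time(s)
  83: appears 1 time(s)
Step 2: The value 59 appears most frequently (3 times).
Step 3: Mode = 59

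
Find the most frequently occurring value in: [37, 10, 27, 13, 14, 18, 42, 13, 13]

13

Step 1: Count the frequency of each value:
  10: appears 1 time(s)
  13: appears 3 time(s)
  14: appears 1 time(s)
  18: appears 1 time(s)
  27: appears 1 time(s)
  37: appears 1 time(s)
  42: appears 1 time(s)
Step 2: The value 13 appears most frequently (3 times).
Step 3: Mode = 13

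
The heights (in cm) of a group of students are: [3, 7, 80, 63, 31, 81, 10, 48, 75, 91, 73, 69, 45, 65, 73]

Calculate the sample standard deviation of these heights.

28.9765

Step 1: Compute the mean: 54.2667
Step 2: Sum of squared deviations from the mean: 11754.9333
Step 3: Sample variance = 11754.9333 / 14 = 839.6381
Step 4: Standard deviation = sqrt(839.6381) = 28.9765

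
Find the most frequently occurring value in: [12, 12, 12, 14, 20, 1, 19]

12

Step 1: Count the frequency of each value:
  1: appears 1 time(s)
  12: appears 3 time(s)
  14: appears 1 time(s)
  19: appears 1 time(s)
  20: appears 1 time(s)
Step 2: The value 12 appears most frequently (3 times).
Step 3: Mode = 12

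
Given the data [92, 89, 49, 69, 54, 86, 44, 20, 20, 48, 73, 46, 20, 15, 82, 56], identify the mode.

20

Step 1: Count the frequency of each value:
  15: appears 1 time(s)
  20: appears 3 time(s)
  44: appears 1 time(s)
  46: appears 1 time(s)
  48: appears 1 time(s)
  49: appears 1 time(s)
  54: appears 1 time(s)
  56: appears 1 time(s)
  69: appears 1 time(s)
  73: appears 1 time(s)
  82: appears 1 time(s)
  86: appears 1 time(s)
  89: appears 1 time(s)
  92: appears 1 time(s)
Step 2: The value 20 appears most frequently (3 times).
Step 3: Mode = 20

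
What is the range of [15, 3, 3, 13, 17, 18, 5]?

15

Step 1: Identify the maximum value: max = 18
Step 2: Identify the minimum value: min = 3
Step 3: Range = max - min = 18 - 3 = 15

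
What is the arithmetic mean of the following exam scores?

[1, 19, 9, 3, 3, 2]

6.1667

Step 1: Sum all values: 1 + 19 + 9 + 3 + 3 + 2 = 37
Step 2: Count the number of values: n = 6
Step 3: Mean = sum / n = 37 / 6 = 6.1667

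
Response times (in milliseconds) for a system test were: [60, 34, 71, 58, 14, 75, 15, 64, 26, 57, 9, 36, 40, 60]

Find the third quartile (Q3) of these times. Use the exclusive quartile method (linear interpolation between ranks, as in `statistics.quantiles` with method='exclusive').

61

Step 1: Sort the data: [9, 14, 15, 26, 34, 36, 40, 57, 58, 60, 60, 64, 71, 75]
Step 2: n = 14
Step 3: Using the exclusive quartile method:
  Q1 = 23.25
  Q2 (median) = 48.5
  Q3 = 61
  IQR = Q3 - Q1 = 61 - 23.25 = 37.75
Step 4: Q3 = 61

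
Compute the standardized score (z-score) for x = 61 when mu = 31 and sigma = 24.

1.25

Step 1: Recall the z-score formula: z = (x - mu) / sigma
Step 2: Substitute values: z = (61 - 31) / 24
Step 3: z = 30 / 24 = 1.25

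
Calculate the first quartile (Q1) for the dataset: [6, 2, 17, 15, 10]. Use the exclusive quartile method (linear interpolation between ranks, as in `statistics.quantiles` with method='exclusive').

4

Step 1: Sort the data: [2, 6, 10, 15, 17]
Step 2: n = 5
Step 3: Using the exclusive quartile method:
  Q1 = 4
  Q2 (median) = 10
  Q3 = 16
  IQR = Q3 - Q1 = 16 - 4 = 12
Step 4: Q1 = 4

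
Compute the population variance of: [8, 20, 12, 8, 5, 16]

26.5833

Step 1: Compute the mean: (8 + 20 + 12 + 8 + 5 + 16) / 6 = 11.5
Step 2: Compute squared deviations from the mean:
  (8 - 11.5)^2 = 12.25
  (20 - 11.5)^2 = 72.25
  (12 - 11.5)^2 = 0.25
  (8 - 11.5)^2 = 12.25
  (5 - 11.5)^2 = 42.25
  (16 - 11.5)^2 = 20.25
Step 3: Sum of squared deviations = 159.5
Step 4: Population variance = 159.5 / 6 = 26.5833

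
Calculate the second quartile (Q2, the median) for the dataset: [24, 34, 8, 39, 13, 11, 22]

22

Step 1: Sort the data: [8, 11, 13, 22, 24, 34, 39]
Step 2: n = 7
Step 3: Q2 is the median. Since n is odd, it is the middle value at position 4: 22
Step 4: Q2 = 22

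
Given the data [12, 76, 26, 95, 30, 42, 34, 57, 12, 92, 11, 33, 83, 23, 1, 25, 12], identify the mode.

12

Step 1: Count the frequency of each value:
  1: appears 1 time(s)
  11: appears 1 time(s)
  12: appears 3 time(s)
  23: appears 1 time(s)
  25: appears 1 time(s)
  26: appears 1 time(s)
  30: appears 1 time(s)
  33: appears 1 time(s)
  34: appears 1 time(s)
  42: appears 1 time(s)
  57: appears 1 time(s)
  76: appears 1 time(s)
  83: appears 1 time(s)
  92: appears 1 time(s)
  95: appears 1 time(s)
Step 2: The value 12 appears most frequently (3 times).
Step 3: Mode = 12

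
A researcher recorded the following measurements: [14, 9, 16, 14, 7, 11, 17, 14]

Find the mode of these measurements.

14

Step 1: Count the frequency of each value:
  7: appears 1 time(s)
  9: appears 1 time(s)
  11: appears 1 time(s)
  14: appears 3 time(s)
  16: appears 1 time(s)
  17: appears 1 time(s)
Step 2: The value 14 appears most frequently (3 times).
Step 3: Mode = 14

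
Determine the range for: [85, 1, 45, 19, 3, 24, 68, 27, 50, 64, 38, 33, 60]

84

Step 1: Identify the maximum value: max = 85
Step 2: Identify the minimum value: min = 1
Step 3: Range = max - min = 85 - 1 = 84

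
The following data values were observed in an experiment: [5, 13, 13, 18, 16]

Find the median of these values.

13

Step 1: Sort the data in ascending order: [5, 13, 13, 16, 18]
Step 2: The number of values is n = 5.
Step 3: Since n is odd, the median is the middle value at position 3: 13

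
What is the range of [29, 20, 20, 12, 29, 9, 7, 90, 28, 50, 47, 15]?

83

Step 1: Identify the maximum value: max = 90
Step 2: Identify the minimum value: min = 7
Step 3: Range = max - min = 90 - 7 = 83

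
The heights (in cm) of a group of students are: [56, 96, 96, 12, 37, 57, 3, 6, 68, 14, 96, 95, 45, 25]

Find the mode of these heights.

96

Step 1: Count the frequency of each value:
  3: appears 1 time(s)
  6: appears 1 time(s)
  12: appears 1 time(s)
  14: appears 1 time(s)
  25: appears 1 time(s)
  37: appears 1 time(s)
  45: appears 1 time(s)
  56: appears 1 time(s)
  57: appears 1 time(s)
  68: appears 1 time(s)
  95: appears 1 time(s)
  96: appears 3 time(s)
Step 2: The value 96 appears most frequently (3 times).
Step 3: Mode = 96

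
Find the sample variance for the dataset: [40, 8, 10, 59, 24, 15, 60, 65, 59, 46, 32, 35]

419.6591

Step 1: Compute the mean: (40 + 8 + 10 + 59 + 24 + 15 + 60 + 65 + 59 + 46 + 32 + 35) / 12 = 37.75
Step 2: Compute squared deviations from the mean:
  (40 - 37.75)^2 = 5.0625
  (8 - 37.75)^2 = 885.0625
  (10 - 37.75)^2 = 770.0625
  (59 - 37.75)^2 = 451.5625
  (24 - 37.75)^2 = 189.0625
  (15 - 37.75)^2 = 517.5625
  (60 - 37.75)^2 = 495.0625
  (65 - 37.75)^2 = 742.5625
  (59 - 37.75)^2 = 451.5625
  (46 - 37.75)^2 = 68.0625
  (32 - 37.75)^2 = 33.0625
  (35 - 37.75)^2 = 7.5625
Step 3: Sum of squared deviations = 4616.25
Step 4: Sample variance = 4616.25 / 11 = 419.6591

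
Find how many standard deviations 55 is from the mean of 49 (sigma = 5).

1.2

Step 1: Recall the z-score formula: z = (x - mu) / sigma
Step 2: Substitute values: z = (55 - 49) / 5
Step 3: z = 6 / 5 = 1.2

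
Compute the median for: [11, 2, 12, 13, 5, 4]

8

Step 1: Sort the data in ascending order: [2, 4, 5, 11, 12, 13]
Step 2: The number of values is n = 6.
Step 3: Since n is even, the median is the average of positions 3 and 4:
  Median = (5 + 11) / 2 = 8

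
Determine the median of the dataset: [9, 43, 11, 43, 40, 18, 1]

18

Step 1: Sort the data in ascending order: [1, 9, 11, 18, 40, 43, 43]
Step 2: The number of values is n = 7.
Step 3: Since n is odd, the median is the middle value at position 4: 18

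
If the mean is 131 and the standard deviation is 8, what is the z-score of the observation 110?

-2.625

Step 1: Recall the z-score formula: z = (x - mu) / sigma
Step 2: Substitute values: z = (110 - 131) / 8
Step 3: z = -21 / 8 = -2.625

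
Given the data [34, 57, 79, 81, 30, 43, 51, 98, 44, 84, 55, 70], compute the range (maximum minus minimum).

68

Step 1: Identify the maximum value: max = 98
Step 2: Identify the minimum value: min = 30
Step 3: Range = max - min = 98 - 30 = 68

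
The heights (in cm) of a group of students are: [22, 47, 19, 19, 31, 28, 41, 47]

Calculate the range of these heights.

28

Step 1: Identify the maximum value: max = 47
Step 2: Identify the minimum value: min = 19
Step 3: Range = max - min = 47 - 19 = 28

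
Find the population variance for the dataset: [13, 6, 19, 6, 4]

31.44

Step 1: Compute the mean: (13 + 6 + 19 + 6 + 4) / 5 = 9.6
Step 2: Compute squared deviations from the mean:
  (13 - 9.6)^2 = 11.56
  (6 - 9.6)^2 = 12.96
  (19 - 9.6)^2 = 88.36
  (6 - 9.6)^2 = 12.96
  (4 - 9.6)^2 = 31.36
Step 3: Sum of squared deviations = 157.2
Step 4: Population variance = 157.2 / 5 = 31.44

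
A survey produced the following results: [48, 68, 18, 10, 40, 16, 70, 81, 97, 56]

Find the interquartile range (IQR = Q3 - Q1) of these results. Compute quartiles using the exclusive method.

55.25

Step 1: Sort the data: [10, 16, 18, 40, 48, 56, 68, 70, 81, 97]
Step 2: n = 10
Step 3: Using the exclusive quartile method:
  Q1 = 17.5
  Q2 (median) = 52
  Q3 = 72.75
  IQR = Q3 - Q1 = 72.75 - 17.5 = 55.25
Step 4: IQR = 55.25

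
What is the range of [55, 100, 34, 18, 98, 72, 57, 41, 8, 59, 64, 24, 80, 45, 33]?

92

Step 1: Identify the maximum value: max = 100
Step 2: Identify the minimum value: min = 8
Step 3: Range = max - min = 100 - 8 = 92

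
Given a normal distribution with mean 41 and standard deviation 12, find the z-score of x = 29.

-1

Step 1: Recall the z-score formula: z = (x - mu) / sigma
Step 2: Substitute values: z = (29 - 41) / 12
Step 3: z = -12 / 12 = -1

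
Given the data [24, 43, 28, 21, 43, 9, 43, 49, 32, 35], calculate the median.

33.5

Step 1: Sort the data in ascending order: [9, 21, 24, 28, 32, 35, 43, 43, 43, 49]
Step 2: The number of values is n = 10.
Step 3: Since n is even, the median is the average of positions 5 and 6:
  Median = (32 + 35) / 2 = 33.5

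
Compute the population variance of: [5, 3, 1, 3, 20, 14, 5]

41.9184

Step 1: Compute the mean: (5 + 3 + 1 + 3 + 20 + 14 + 5) / 7 = 7.2857
Step 2: Compute squared deviations from the mean:
  (5 - 7.2857)^2 = 5.2245
  (3 - 7.2857)^2 = 18.3673
  (1 - 7.2857)^2 = 39.5102
  (3 - 7.2857)^2 = 18.3673
  (20 - 7.2857)^2 = 161.6531
  (14 - 7.2857)^2 = 45.0816
  (5 - 7.2857)^2 = 5.2245
Step 3: Sum of squared deviations = 293.4286
Step 4: Population variance = 293.4286 / 7 = 41.9184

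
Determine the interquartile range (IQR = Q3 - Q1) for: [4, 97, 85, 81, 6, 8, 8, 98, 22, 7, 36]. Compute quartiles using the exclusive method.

78

Step 1: Sort the data: [4, 6, 7, 8, 8, 22, 36, 81, 85, 97, 98]
Step 2: n = 11
Step 3: Using the exclusive quartile method:
  Q1 = 7
  Q2 (median) = 22
  Q3 = 85
  IQR = Q3 - Q1 = 85 - 7 = 78
Step 4: IQR = 78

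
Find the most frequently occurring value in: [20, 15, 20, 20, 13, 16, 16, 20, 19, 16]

20

Step 1: Count the frequency of each value:
  13: appears 1 time(s)
  15: appears 1 time(s)
  16: appears 3 time(s)
  19: appears 1 time(s)
  20: appears 4 time(s)
Step 2: The value 20 appears most frequently (4 times).
Step 3: Mode = 20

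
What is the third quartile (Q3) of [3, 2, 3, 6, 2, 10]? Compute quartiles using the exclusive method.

7

Step 1: Sort the data: [2, 2, 3, 3, 6, 10]
Step 2: n = 6
Step 3: Using the exclusive quartile method:
  Q1 = 2
  Q2 (median) = 3
  Q3 = 7
  IQR = Q3 - Q1 = 7 - 2 = 5
Step 4: Q3 = 7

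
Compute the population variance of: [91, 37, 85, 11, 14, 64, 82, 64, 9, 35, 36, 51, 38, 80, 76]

739.7156

Step 1: Compute the mean: (91 + 37 + 85 + 11 + 14 + 64 + 82 + 64 + 9 + 35 + 36 + 51 + 38 + 80 + 76) / 15 = 51.5333
Step 2: Compute squared deviations from the mean:
  (91 - 51.5333)^2 = 1557.6178
  (37 - 51.5333)^2 = 211.2178
  (85 - 51.5333)^2 = 1120.0178
  (11 - 51.5333)^2 = 1642.9511
  (14 - 51.5333)^2 = 1408.7511
  (64 - 51.5333)^2 = 155.4178
  (82 - 51.5333)^2 = 928.2178
  (64 - 51.5333)^2 = 155.4178
  (9 - 51.5333)^2 = 1809.0844
  (35 - 51.5333)^2 = 273.3511
  (36 - 51.5333)^2 = 241.2844
  (51 - 51.5333)^2 = 0.2844
  (38 - 51.5333)^2 = 183.1511
  (80 - 51.5333)^2 = 810.3511
  (76 - 51.5333)^2 = 598.6178
Step 3: Sum of squared deviations = 11095.7333
Step 4: Population variance = 11095.7333 / 15 = 739.7156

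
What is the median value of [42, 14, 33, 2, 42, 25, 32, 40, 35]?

33

Step 1: Sort the data in ascending order: [2, 14, 25, 32, 33, 35, 40, 42, 42]
Step 2: The number of values is n = 9.
Step 3: Since n is odd, the median is the middle value at position 5: 33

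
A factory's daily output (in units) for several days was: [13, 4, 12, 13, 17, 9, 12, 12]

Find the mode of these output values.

12

Step 1: Count the frequency of each value:
  4: appears 1 time(s)
  9: appears 1 time(s)
  12: appears 3 time(s)
  13: appears 2 time(s)
  17: appears 1 time(s)
Step 2: The value 12 appears most frequently (3 times).
Step 3: Mode = 12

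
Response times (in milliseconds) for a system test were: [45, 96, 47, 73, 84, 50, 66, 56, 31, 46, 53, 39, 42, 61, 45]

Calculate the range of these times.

65

Step 1: Identify the maximum value: max = 96
Step 2: Identify the minimum value: min = 31
Step 3: Range = max - min = 96 - 31 = 65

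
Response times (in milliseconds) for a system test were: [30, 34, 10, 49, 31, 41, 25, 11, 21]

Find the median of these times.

30

Step 1: Sort the data in ascending order: [10, 11, 21, 25, 30, 31, 34, 41, 49]
Step 2: The number of values is n = 9.
Step 3: Since n is odd, the median is the middle value at position 5: 30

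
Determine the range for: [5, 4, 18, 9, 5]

14

Step 1: Identify the maximum value: max = 18
Step 2: Identify the minimum value: min = 4
Step 3: Range = max - min = 18 - 4 = 14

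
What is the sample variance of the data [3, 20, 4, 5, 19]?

72.7

Step 1: Compute the mean: (3 + 20 + 4 + 5 + 19) / 5 = 10.2
Step 2: Compute squared deviations from the mean:
  (3 - 10.2)^2 = 51.84
  (20 - 10.2)^2 = 96.04
  (4 - 10.2)^2 = 38.44
  (5 - 10.2)^2 = 27.04
  (19 - 10.2)^2 = 77.44
Step 3: Sum of squared deviations = 290.8
Step 4: Sample variance = 290.8 / 4 = 72.7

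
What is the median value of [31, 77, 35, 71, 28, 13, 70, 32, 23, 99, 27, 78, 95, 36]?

35.5

Step 1: Sort the data in ascending order: [13, 23, 27, 28, 31, 32, 35, 36, 70, 71, 77, 78, 95, 99]
Step 2: The number of values is n = 14.
Step 3: Since n is even, the median is the average of positions 7 and 8:
  Median = (35 + 36) / 2 = 35.5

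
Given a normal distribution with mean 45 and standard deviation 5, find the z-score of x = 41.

-0.8

Step 1: Recall the z-score formula: z = (x - mu) / sigma
Step 2: Substitute values: z = (41 - 45) / 5
Step 3: z = -4 / 5 = -0.8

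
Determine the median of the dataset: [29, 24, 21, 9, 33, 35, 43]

29

Step 1: Sort the data in ascending order: [9, 21, 24, 29, 33, 35, 43]
Step 2: The number of values is n = 7.
Step 3: Since n is odd, the median is the middle value at position 4: 29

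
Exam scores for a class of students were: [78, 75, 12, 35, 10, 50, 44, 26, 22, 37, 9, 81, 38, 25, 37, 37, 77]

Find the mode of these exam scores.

37

Step 1: Count the frequency of each value:
  9: appears 1 time(s)
  10: appears 1 time(s)
  12: appears 1 time(s)
  22: appears 1 time(s)
  25: appears 1 time(s)
  26: appears 1 time(s)
  35: appears 1 time(s)
  37: appears 3 time(s)
  38: appears 1 time(s)
  44: appears 1 time(s)
  50: appears 1 time(s)
  75: appears 1 time(s)
  77: appears 1 time(s)
  78: appears 1 time(s)
  81: appears 1 time(s)
Step 2: The value 37 appears most frequently (3 times).
Step 3: Mode = 37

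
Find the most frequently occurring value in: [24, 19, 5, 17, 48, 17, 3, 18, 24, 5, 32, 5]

5

Step 1: Count the frequency of each value:
  3: appears 1 time(s)
  5: appears 3 time(s)
  17: appears 2 time(s)
  18: appears 1 time(s)
  19: appears 1 time(s)
  24: appears 2 time(s)
  32: appears 1 time(s)
  48: appears 1 time(s)
Step 2: The value 5 appears most frequently (3 times).
Step 3: Mode = 5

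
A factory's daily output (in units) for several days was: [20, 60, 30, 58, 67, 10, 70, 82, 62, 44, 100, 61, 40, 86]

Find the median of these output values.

60.5

Step 1: Sort the data in ascending order: [10, 20, 30, 40, 44, 58, 60, 61, 62, 67, 70, 82, 86, 100]
Step 2: The number of values is n = 14.
Step 3: Since n is even, the median is the average of positions 7 and 8:
  Median = (60 + 61) / 2 = 60.5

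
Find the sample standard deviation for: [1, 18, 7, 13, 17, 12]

6.4083

Step 1: Compute the mean: 11.3333
Step 2: Sum of squared deviations from the mean: 205.3333
Step 3: Sample variance = 205.3333 / 5 = 41.0667
Step 4: Standard deviation = sqrt(41.0667) = 6.4083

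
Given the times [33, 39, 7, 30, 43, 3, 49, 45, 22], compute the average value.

30.1111

Step 1: Sum all values: 33 + 39 + 7 + 30 + 43 + 3 + 49 + 45 + 22 = 271
Step 2: Count the number of values: n = 9
Step 3: Mean = sum / n = 271 / 9 = 30.1111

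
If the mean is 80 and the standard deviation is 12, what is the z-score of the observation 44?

-3

Step 1: Recall the z-score formula: z = (x - mu) / sigma
Step 2: Substitute values: z = (44 - 80) / 12
Step 3: z = -36 / 12 = -3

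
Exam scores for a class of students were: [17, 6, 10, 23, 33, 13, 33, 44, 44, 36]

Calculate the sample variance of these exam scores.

195.6556

Step 1: Compute the mean: (17 + 6 + 10 + 23 + 33 + 13 + 33 + 44 + 44 + 36) / 10 = 25.9
Step 2: Compute squared deviations from the mean:
  (17 - 25.9)^2 = 79.21
  (6 - 25.9)^2 = 396.01
  (10 - 25.9)^2 = 252.81
  (23 - 25.9)^2 = 8.41
  (33 - 25.9)^2 = 50.41
  (13 - 25.9)^2 = 166.41
  (33 - 25.9)^2 = 50.41
  (44 - 25.9)^2 = 327.61
  (44 - 25.9)^2 = 327.61
  (36 - 25.9)^2 = 102.01
Step 3: Sum of squared deviations = 1760.9
Step 4: Sample variance = 1760.9 / 9 = 195.6556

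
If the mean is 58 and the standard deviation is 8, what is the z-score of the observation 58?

0

Step 1: Recall the z-score formula: z = (x - mu) / sigma
Step 2: Substitute values: z = (58 - 58) / 8
Step 3: z = 0 / 8 = 0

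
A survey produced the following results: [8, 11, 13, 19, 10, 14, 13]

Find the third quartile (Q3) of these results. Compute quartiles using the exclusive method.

14

Step 1: Sort the data: [8, 10, 11, 13, 13, 14, 19]
Step 2: n = 7
Step 3: Using the exclusive quartile method:
  Q1 = 10
  Q2 (median) = 13
  Q3 = 14
  IQR = Q3 - Q1 = 14 - 10 = 4
Step 4: Q3 = 14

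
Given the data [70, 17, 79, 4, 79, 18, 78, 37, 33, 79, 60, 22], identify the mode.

79

Step 1: Count the frequency of each value:
  4: appears 1 time(s)
  17: appears 1 time(s)
  18: appears 1 time(s)
  22: appears 1 time(s)
  33: appears 1 time(s)
  37: appears 1 time(s)
  60: appears 1 time(s)
  70: appears 1 time(s)
  78: appears 1 time(s)
  79: appears 3 time(s)
Step 2: The value 79 appears most frequently (3 times).
Step 3: Mode = 79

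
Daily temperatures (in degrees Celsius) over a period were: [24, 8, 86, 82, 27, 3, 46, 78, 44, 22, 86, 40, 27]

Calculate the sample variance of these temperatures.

882.2436

Step 1: Compute the mean: (24 + 8 + 86 + 82 + 27 + 3 + 46 + 78 + 44 + 22 + 86 + 40 + 27) / 13 = 44.0769
Step 2: Compute squared deviations from the mean:
  (24 - 44.0769)^2 = 403.0828
  (8 - 44.0769)^2 = 1301.5444
  (86 - 44.0769)^2 = 1757.5444
  (82 - 44.0769)^2 = 1438.1598
  (27 - 44.0769)^2 = 291.6213
  (3 - 44.0769)^2 = 1687.3136
  (46 - 44.0769)^2 = 3.6982
  (78 - 44.0769)^2 = 1150.7751
  (44 - 44.0769)^2 = 0.0059
  (22 - 44.0769)^2 = 487.3905
  (86 - 44.0769)^2 = 1757.5444
  (40 - 44.0769)^2 = 16.6213
  (27 - 44.0769)^2 = 291.6213
Step 3: Sum of squared deviations = 10586.9231
Step 4: Sample variance = 10586.9231 / 12 = 882.2436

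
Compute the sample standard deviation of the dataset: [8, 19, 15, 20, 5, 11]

6.0332

Step 1: Compute the mean: 13
Step 2: Sum of squared deviations from the mean: 182
Step 3: Sample variance = 182 / 5 = 36.4
Step 4: Standard deviation = sqrt(36.4) = 6.0332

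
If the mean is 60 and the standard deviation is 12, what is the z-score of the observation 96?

3

Step 1: Recall the z-score formula: z = (x - mu) / sigma
Step 2: Substitute values: z = (96 - 60) / 12
Step 3: z = 36 / 12 = 3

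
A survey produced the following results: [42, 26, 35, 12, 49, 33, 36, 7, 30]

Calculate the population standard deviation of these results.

12.6667

Step 1: Compute the mean: 30
Step 2: Sum of squared deviations from the mean: 1444
Step 3: Population variance = 1444 / 9 = 160.4444
Step 4: Standard deviation = sqrt(160.4444) = 12.6667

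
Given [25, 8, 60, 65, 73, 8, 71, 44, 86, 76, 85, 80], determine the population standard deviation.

27.4382

Step 1: Compute the mean: 56.75
Step 2: Sum of squared deviations from the mean: 9034.25
Step 3: Population variance = 9034.25 / 12 = 752.8542
Step 4: Standard deviation = sqrt(752.8542) = 27.4382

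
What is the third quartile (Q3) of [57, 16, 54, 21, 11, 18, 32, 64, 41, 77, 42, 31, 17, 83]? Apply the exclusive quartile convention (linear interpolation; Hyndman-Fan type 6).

58.75

Step 1: Sort the data: [11, 16, 17, 18, 21, 31, 32, 41, 42, 54, 57, 64, 77, 83]
Step 2: n = 14
Step 3: Using the exclusive quartile method:
  Q1 = 17.75
  Q2 (median) = 36.5
  Q3 = 58.75
  IQR = Q3 - Q1 = 58.75 - 17.75 = 41
Step 4: Q3 = 58.75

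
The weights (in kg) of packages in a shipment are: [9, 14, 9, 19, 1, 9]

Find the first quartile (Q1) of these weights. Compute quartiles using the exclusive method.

7

Step 1: Sort the data: [1, 9, 9, 9, 14, 19]
Step 2: n = 6
Step 3: Using the exclusive quartile method:
  Q1 = 7
  Q2 (median) = 9
  Q3 = 15.25
  IQR = Q3 - Q1 = 15.25 - 7 = 8.25
Step 4: Q1 = 7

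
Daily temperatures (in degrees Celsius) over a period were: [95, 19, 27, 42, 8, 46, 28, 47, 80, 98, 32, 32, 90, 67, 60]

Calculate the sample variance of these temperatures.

833.1143

Step 1: Compute the mean: (95 + 19 + 27 + 42 + 8 + 46 + 28 + 47 + 80 + 98 + 32 + 32 + 90 + 67 + 60) / 15 = 51.4
Step 2: Compute squared deviations from the mean:
  (95 - 51.4)^2 = 1900.96
  (19 - 51.4)^2 = 1049.76
  (27 - 51.4)^2 = 595.36
  (42 - 51.4)^2 = 88.36
  (8 - 51.4)^2 = 1883.56
  (46 - 51.4)^2 = 29.16
  (28 - 51.4)^2 = 547.56
  (47 - 51.4)^2 = 19.36
  (80 - 51.4)^2 = 817.96
  (98 - 51.4)^2 = 2171.56
  (32 - 51.4)^2 = 376.36
  (32 - 51.4)^2 = 376.36
  (90 - 51.4)^2 = 1489.96
  (67 - 51.4)^2 = 243.36
  (60 - 51.4)^2 = 73.96
Step 3: Sum of squared deviations = 11663.6
Step 4: Sample variance = 11663.6 / 14 = 833.1143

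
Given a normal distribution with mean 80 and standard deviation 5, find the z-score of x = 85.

1

Step 1: Recall the z-score formula: z = (x - mu) / sigma
Step 2: Substitute values: z = (85 - 80) / 5
Step 3: z = 5 / 5 = 1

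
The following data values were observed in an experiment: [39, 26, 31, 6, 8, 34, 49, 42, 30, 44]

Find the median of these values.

32.5

Step 1: Sort the data in ascending order: [6, 8, 26, 30, 31, 34, 39, 42, 44, 49]
Step 2: The number of values is n = 10.
Step 3: Since n is even, the median is the average of positions 5 and 6:
  Median = (31 + 34) / 2 = 32.5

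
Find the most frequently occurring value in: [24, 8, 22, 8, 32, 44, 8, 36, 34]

8

Step 1: Count the frequency of each value:
  8: appears 3 time(s)
  22: appears 1 time(s)
  24: appears 1 time(s)
  32: appears 1 time(s)
  34: appears 1 time(s)
  36: appears 1 time(s)
  44: appears 1 time(s)
Step 2: The value 8 appears most frequently (3 times).
Step 3: Mode = 8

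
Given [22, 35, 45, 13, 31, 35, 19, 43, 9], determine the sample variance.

165.5

Step 1: Compute the mean: (22 + 35 + 45 + 13 + 31 + 35 + 19 + 43 + 9) / 9 = 28
Step 2: Compute squared deviations from the mean:
  (22 - 28)^2 = 36
  (35 - 28)^2 = 49
  (45 - 28)^2 = 289
  (13 - 28)^2 = 225
  (31 - 28)^2 = 9
  (35 - 28)^2 = 49
  (19 - 28)^2 = 81
  (43 - 28)^2 = 225
  (9 - 28)^2 = 361
Step 3: Sum of squared deviations = 1324
Step 4: Sample variance = 1324 / 8 = 165.5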